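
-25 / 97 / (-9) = 25 / 873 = 0.03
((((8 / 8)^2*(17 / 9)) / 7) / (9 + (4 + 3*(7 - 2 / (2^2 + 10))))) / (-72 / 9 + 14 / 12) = -34 / 28905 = -0.00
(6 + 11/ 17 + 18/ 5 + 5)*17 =1296/ 5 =259.20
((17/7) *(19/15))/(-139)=-0.02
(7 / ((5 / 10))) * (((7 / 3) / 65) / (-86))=-49 / 8385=-0.01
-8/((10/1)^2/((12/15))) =-8/125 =-0.06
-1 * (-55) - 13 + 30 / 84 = 593 / 14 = 42.36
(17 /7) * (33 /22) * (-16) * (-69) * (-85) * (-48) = 16408594.29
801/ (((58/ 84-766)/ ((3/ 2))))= -50463/ 32143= -1.57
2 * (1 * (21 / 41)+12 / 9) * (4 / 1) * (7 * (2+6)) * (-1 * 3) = -101696 / 41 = -2480.39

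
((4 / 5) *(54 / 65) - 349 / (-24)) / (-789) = -118609 / 6154200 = -0.02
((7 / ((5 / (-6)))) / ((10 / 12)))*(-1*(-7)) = -1764 / 25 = -70.56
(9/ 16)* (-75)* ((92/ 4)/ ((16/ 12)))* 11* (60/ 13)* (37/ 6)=-94780125/ 416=-227836.84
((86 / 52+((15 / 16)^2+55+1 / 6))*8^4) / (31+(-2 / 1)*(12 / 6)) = 9217136 / 1053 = 8753.22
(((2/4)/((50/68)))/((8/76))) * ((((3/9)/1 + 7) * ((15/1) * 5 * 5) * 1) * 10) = 177650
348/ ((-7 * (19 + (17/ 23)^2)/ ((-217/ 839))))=1426713/ 2168815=0.66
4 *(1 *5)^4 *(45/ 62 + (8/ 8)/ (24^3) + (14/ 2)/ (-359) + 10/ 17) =2116214085625/ 653851008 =3236.54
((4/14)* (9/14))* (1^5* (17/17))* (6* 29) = 31.96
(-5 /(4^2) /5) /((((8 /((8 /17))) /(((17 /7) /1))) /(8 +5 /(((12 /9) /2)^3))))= -199 /896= -0.22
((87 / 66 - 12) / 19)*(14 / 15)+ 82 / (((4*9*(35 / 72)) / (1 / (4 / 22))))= 25.25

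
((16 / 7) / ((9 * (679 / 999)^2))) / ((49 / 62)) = 0.70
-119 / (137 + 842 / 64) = -0.79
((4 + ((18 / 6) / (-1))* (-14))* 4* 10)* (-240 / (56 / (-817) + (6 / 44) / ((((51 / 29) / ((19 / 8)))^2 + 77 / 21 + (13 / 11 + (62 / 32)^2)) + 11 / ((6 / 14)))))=4027300441030096800 / 589384017191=6833066.94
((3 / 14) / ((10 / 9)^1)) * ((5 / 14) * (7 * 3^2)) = 243 / 56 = 4.34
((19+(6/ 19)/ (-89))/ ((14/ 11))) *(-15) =-757185/ 3382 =-223.89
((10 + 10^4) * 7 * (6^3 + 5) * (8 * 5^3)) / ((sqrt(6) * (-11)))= -703885000 * sqrt(6) / 3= -574719695.87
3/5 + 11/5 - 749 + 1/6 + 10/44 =-123058/165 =-745.81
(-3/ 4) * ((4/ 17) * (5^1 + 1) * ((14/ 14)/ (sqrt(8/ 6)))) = -9 * sqrt(3)/ 17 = -0.92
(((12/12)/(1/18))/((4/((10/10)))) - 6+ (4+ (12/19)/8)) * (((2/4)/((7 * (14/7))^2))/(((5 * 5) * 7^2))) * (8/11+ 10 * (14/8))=401/4096400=0.00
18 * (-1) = -18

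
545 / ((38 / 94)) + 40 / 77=1348.68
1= 1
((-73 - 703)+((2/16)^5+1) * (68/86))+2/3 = -1637023693/2113536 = -774.54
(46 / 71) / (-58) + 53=109104 / 2059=52.99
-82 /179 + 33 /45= 0.28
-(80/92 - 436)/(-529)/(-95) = 10008/1155865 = 0.01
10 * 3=30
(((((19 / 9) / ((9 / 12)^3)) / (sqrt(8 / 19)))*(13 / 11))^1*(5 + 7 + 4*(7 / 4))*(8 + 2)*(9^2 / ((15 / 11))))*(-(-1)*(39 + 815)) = 128250304*sqrt(38) / 9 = 87843107.76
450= 450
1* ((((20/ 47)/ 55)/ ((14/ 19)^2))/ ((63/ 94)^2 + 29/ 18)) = 610812/ 88311377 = 0.01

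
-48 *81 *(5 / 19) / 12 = -1620 / 19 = -85.26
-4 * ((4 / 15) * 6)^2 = -256 / 25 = -10.24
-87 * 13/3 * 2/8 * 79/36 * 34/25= -506311/1800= -281.28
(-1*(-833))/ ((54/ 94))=39151/ 27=1450.04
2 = 2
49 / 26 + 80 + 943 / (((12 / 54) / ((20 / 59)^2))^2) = 105236181569 / 315051386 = 334.03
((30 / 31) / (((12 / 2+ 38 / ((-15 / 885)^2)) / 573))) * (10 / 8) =42975 / 8201608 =0.01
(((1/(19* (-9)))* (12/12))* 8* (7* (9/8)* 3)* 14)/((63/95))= -70/3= -23.33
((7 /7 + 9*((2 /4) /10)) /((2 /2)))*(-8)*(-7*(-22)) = -8932 /5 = -1786.40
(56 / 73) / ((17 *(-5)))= -56 / 6205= -0.01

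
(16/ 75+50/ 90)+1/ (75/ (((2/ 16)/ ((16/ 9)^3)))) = 5671051/ 7372800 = 0.77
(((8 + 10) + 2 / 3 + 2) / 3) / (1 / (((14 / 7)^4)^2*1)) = 15872 / 9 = 1763.56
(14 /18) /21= 1 /27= 0.04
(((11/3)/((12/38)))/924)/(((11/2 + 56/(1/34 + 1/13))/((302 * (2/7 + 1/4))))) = 674215/176474088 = 0.00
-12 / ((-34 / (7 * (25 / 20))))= 105 / 34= 3.09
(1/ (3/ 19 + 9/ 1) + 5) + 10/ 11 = 11519/ 1914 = 6.02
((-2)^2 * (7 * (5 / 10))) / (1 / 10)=140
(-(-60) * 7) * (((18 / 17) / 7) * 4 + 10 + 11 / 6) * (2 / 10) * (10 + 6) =284192 / 17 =16717.18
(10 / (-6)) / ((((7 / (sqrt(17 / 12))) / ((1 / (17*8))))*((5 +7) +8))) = -sqrt(51) / 68544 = -0.00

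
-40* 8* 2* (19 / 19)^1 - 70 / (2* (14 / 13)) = -1345 / 2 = -672.50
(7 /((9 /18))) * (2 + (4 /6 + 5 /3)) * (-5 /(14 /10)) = -650 /3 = -216.67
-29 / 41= -0.71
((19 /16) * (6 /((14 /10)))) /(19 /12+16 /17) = 2907 /1442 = 2.02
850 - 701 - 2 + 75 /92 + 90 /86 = 588897 /3956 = 148.86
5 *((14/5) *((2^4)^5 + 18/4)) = 14680127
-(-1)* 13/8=13/8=1.62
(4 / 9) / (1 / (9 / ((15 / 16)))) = 64 / 15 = 4.27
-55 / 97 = -0.57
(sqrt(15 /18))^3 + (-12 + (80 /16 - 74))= -81 + 5*sqrt(30) /36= -80.24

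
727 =727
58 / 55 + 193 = 10673 / 55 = 194.05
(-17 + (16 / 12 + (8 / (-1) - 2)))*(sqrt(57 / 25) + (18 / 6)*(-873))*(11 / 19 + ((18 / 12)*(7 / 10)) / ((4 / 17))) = 515114523 / 1520 - 590051*sqrt(57) / 22800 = 338695.75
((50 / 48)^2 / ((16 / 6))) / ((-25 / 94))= -1175 / 768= -1.53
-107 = -107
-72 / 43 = -1.67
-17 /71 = -0.24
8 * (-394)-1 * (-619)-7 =-2540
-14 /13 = -1.08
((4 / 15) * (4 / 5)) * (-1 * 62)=-992 / 75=-13.23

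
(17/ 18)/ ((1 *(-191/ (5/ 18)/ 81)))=-85/ 764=-0.11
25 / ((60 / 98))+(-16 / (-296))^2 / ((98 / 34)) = 16435253 / 402486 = 40.83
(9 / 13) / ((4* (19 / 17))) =153 / 988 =0.15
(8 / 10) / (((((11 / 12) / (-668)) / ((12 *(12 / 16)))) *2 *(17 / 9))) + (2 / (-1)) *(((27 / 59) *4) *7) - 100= -1514.50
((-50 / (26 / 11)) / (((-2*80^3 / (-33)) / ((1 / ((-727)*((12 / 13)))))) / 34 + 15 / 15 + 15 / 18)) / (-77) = -0.00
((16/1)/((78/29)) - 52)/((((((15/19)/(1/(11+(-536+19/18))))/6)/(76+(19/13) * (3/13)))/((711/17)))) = 3756074133168/1761192095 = 2132.69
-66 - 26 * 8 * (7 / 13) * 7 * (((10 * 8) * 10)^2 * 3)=-1505280066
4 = 4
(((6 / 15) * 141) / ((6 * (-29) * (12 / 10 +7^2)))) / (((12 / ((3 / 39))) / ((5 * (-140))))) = 8225 / 283881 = 0.03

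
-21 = -21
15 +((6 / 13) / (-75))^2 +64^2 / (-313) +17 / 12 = 1321278149 / 396727500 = 3.33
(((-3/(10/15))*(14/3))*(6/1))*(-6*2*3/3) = 1512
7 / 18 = 0.39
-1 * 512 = -512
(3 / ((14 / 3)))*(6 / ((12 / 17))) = 5.46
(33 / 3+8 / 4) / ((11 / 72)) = 936 / 11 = 85.09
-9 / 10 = -0.90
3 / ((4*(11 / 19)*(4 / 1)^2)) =57 / 704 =0.08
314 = 314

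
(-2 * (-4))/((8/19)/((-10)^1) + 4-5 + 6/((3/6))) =760/1041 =0.73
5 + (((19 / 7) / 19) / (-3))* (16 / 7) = 719 / 147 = 4.89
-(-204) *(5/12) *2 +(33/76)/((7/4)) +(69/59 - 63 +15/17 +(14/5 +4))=116.10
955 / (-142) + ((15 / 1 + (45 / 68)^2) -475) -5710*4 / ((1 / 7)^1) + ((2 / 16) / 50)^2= -526423275429481 / 3283040000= -160346.29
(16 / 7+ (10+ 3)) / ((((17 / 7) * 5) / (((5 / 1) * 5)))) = 535 / 17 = 31.47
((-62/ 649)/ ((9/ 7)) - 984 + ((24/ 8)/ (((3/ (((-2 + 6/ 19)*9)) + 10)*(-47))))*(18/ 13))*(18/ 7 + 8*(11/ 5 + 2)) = -199234397580412/ 5597147985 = -35595.70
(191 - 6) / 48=185 / 48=3.85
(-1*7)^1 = -7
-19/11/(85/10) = -38/187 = -0.20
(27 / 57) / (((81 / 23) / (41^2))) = 38663 / 171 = 226.10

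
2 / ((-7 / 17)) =-34 / 7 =-4.86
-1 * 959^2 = -919681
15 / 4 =3.75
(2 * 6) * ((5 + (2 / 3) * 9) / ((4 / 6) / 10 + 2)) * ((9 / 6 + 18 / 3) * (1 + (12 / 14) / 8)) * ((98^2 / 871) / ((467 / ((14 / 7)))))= 10187100 / 406757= 25.04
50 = 50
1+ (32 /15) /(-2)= -1 /15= -0.07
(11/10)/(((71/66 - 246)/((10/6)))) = -121/16165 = -0.01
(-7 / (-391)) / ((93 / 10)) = 70 / 36363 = 0.00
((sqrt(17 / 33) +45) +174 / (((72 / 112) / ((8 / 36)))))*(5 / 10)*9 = 3*sqrt(561) / 22 +2839 / 6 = 476.40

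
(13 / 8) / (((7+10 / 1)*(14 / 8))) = 13 / 238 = 0.05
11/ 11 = 1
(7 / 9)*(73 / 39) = 511 / 351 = 1.46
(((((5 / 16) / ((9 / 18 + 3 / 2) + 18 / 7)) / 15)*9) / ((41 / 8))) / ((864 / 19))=133 / 755712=0.00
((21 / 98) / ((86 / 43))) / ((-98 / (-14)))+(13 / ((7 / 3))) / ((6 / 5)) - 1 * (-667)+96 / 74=4880273 / 7252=672.96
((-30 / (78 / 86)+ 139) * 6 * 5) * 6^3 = 8922960 / 13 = 686381.54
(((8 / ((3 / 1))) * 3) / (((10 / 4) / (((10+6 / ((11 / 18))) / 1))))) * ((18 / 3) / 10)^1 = 10464 / 275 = 38.05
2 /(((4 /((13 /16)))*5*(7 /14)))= 0.16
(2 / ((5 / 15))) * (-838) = -5028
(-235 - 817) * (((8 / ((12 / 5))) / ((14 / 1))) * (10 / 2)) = -26300 / 21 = -1252.38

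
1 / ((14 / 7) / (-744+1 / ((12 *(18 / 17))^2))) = -34711775 / 93312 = -372.00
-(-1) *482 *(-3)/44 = -32.86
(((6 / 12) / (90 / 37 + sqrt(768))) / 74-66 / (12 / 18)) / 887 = -68857287 / 616933336 + 37 * sqrt(3) / 231350001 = -0.11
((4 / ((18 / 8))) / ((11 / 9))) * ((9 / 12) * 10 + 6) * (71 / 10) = 7668 / 55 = 139.42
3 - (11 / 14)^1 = 31 / 14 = 2.21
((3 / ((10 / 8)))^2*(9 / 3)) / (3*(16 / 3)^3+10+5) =3888 / 105775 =0.04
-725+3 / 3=-724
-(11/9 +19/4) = -215/36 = -5.97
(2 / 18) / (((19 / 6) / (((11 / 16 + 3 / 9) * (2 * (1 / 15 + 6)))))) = 4459 / 10260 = 0.43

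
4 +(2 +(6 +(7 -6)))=13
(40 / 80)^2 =1 / 4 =0.25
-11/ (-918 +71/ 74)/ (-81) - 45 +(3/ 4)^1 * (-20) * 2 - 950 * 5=-4825.00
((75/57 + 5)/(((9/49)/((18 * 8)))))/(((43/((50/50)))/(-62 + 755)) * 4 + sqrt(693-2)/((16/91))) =-574154735616/10442625442885 + 13156947707904 * sqrt(691)/10442625442885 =33.06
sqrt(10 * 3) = sqrt(30) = 5.48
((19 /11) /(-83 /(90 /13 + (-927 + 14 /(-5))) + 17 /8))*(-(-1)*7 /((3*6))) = 31913084 /105230961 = 0.30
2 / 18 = 1 / 9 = 0.11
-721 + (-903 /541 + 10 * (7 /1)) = -353094 /541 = -652.67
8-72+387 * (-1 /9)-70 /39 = -4243 /39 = -108.79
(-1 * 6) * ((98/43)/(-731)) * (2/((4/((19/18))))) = 931/94299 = 0.01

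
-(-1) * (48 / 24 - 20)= -18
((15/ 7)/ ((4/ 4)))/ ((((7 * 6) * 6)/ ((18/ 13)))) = 15/ 1274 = 0.01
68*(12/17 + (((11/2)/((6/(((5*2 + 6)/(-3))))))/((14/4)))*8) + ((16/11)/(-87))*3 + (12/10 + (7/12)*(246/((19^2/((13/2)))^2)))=-74452223798269/104762445480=-710.68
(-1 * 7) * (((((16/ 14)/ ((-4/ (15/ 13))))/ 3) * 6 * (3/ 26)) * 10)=900/ 169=5.33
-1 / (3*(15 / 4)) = -4 / 45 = -0.09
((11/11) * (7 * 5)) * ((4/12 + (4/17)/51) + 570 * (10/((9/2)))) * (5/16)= 192236275/13872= 13857.86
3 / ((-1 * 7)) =-3 / 7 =-0.43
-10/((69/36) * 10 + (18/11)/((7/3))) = -0.50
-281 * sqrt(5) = -628.34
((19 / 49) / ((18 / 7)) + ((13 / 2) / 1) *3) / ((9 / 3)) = 1238 / 189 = 6.55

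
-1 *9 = -9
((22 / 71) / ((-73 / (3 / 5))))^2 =4356 / 671587225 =0.00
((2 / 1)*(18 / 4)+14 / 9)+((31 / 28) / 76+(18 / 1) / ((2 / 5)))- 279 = -4279129 / 19152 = -223.43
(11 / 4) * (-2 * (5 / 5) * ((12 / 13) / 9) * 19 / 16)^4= 1433531 / 148060224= 0.01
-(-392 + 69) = 323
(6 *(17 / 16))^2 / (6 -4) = 2601 / 128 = 20.32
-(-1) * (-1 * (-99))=99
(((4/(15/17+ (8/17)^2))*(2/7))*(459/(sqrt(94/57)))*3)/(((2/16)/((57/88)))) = 90733284*sqrt(5358)/1154461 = 5752.93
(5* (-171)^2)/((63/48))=779760/7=111394.29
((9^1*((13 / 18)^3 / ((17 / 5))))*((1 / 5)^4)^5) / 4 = 2197 / 840454101562500000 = 0.00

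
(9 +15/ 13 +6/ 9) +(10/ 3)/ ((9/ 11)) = 5228/ 351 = 14.89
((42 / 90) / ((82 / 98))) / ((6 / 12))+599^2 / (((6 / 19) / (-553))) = -257611343521 / 410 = -628320350.05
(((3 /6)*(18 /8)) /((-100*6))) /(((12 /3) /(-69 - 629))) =0.33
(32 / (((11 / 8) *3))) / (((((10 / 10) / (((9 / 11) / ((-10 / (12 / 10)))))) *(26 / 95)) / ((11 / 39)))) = -7296 / 9295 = -0.78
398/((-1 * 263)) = -398/263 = -1.51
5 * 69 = 345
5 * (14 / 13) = 70 / 13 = 5.38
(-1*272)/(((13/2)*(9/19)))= -10336/117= -88.34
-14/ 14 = -1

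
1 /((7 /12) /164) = 1968 /7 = 281.14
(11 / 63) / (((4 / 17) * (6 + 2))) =187 / 2016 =0.09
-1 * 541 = -541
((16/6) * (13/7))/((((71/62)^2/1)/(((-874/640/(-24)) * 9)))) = 5459441/2822960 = 1.93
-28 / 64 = -7 / 16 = -0.44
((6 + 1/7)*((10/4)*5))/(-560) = -215/1568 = -0.14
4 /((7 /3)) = 12 /7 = 1.71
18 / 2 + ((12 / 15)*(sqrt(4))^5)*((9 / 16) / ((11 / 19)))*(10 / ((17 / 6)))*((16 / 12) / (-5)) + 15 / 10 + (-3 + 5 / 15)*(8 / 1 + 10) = -113901 / 1870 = -60.91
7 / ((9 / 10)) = 70 / 9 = 7.78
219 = 219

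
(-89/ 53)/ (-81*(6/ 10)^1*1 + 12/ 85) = 7565/ 218307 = 0.03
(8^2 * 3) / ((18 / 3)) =32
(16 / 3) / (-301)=-16 / 903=-0.02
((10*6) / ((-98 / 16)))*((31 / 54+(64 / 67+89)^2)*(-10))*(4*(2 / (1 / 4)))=50218867840000 / 1979649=25367561.54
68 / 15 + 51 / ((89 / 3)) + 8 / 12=6.92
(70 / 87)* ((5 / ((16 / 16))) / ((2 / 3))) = 175 / 29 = 6.03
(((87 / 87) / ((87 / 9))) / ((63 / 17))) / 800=17 / 487200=0.00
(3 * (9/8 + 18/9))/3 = 25/8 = 3.12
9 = 9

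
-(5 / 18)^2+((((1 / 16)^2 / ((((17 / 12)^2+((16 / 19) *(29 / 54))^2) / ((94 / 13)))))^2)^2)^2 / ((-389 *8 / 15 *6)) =-30095235426110267304742964542066057976138513603192135585242245628169596726805 / 390034251122389061393920101522670340887442600799440597838128673304189908025344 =-0.08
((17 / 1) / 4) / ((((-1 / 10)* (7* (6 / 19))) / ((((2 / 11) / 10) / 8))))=-323 / 7392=-0.04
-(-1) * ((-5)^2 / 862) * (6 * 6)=450 / 431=1.04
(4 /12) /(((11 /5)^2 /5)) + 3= 1214 /363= 3.34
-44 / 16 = -11 / 4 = -2.75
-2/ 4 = -1/ 2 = -0.50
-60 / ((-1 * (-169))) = -60 / 169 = -0.36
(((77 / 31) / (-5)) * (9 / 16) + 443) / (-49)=-1097947 / 121520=-9.04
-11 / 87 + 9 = 772 / 87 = 8.87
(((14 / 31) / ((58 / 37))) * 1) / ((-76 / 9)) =-0.03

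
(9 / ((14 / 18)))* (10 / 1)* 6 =4860 / 7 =694.29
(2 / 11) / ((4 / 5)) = 5 / 22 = 0.23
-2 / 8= -1 / 4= -0.25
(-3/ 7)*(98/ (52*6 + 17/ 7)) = -294/ 2201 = -0.13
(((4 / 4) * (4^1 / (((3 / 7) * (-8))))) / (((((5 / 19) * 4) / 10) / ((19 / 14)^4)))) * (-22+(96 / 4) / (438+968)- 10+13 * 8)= -549824299 / 203056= -2707.75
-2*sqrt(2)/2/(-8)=sqrt(2)/8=0.18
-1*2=-2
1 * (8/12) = 2/3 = 0.67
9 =9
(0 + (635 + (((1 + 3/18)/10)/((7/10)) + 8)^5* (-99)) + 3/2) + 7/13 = -40386805391/11232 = -3595691.36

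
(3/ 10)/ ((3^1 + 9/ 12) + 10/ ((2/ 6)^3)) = 0.00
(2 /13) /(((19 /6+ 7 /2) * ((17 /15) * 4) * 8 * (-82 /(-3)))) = 27 /1159808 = 0.00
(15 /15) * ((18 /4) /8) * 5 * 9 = 405 /16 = 25.31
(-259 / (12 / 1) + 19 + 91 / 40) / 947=-37 / 113640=-0.00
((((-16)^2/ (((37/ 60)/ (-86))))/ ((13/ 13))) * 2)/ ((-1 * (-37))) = -2641920/ 1369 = -1929.82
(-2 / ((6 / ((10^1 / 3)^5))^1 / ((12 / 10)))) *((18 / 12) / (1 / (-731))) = 14620000 / 81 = 180493.83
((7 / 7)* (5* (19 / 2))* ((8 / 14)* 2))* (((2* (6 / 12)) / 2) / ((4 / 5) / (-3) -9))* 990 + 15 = -2806905 / 973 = -2884.79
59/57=1.04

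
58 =58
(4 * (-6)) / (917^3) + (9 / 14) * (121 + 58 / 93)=3737939121759 / 47807903206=78.19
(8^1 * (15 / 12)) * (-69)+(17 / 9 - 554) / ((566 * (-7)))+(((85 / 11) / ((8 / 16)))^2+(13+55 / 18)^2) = -15007374257 / 77663124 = -193.24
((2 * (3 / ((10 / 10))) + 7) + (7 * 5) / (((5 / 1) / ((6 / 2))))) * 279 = 9486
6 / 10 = 3 / 5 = 0.60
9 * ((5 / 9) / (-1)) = -5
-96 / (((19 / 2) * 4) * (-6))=8 / 19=0.42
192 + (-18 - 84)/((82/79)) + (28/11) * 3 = 45717/451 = 101.37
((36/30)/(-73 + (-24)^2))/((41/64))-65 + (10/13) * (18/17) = -1462601411/22788415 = -64.18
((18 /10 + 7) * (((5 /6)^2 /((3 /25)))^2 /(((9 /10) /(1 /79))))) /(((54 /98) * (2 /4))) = 210546875 /13994613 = 15.04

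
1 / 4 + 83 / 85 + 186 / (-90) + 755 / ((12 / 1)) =10553 / 170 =62.08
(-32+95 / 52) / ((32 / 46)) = -36087 / 832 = -43.37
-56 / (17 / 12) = -672 / 17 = -39.53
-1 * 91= -91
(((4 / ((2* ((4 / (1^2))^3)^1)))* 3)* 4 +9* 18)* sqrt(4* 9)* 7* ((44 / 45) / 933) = 33341 / 4665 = 7.15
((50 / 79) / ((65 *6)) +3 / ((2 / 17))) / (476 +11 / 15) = 785705 / 14688154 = 0.05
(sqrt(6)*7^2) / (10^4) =49*sqrt(6) / 10000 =0.01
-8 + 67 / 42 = -269 / 42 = -6.40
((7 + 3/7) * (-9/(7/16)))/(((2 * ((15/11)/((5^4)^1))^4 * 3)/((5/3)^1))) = -7434882812500000/3969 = -1873238299949.61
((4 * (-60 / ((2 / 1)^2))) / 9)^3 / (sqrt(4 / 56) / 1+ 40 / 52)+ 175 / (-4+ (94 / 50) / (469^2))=-352247473116875 / 731082813561+ 1352000 * sqrt(14) / 33237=-329.61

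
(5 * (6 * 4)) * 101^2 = 1224120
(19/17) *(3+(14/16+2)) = 893/136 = 6.57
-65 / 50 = -13 / 10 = -1.30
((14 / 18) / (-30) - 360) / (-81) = 97207 / 21870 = 4.44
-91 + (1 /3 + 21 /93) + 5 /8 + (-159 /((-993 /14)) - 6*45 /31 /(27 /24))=-23472925 /246264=-95.32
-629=-629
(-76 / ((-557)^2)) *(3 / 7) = -228 / 2171743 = -0.00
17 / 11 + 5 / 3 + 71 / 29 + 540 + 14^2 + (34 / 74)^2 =971950334 / 1310133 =741.87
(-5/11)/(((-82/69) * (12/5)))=575/3608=0.16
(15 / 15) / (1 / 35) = 35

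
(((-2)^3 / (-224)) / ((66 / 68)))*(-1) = -17 / 462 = -0.04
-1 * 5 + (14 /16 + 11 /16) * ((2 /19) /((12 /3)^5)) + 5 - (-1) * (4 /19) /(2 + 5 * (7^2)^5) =35309438943 /219833538093056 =0.00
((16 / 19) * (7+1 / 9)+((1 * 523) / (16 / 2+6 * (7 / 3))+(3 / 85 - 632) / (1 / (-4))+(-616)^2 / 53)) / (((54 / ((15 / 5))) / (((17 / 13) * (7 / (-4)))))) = -1152792903311 / 933126480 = -1235.41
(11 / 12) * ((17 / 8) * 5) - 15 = -5.26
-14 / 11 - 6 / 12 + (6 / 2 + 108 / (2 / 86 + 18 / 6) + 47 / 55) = 54061 / 1430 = 37.80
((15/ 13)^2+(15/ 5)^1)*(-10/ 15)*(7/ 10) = -1708/ 845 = -2.02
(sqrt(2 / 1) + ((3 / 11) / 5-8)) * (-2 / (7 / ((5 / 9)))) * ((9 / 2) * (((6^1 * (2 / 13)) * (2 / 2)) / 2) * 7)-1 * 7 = 1621 / 143-30 * sqrt(2) / 13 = 8.07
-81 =-81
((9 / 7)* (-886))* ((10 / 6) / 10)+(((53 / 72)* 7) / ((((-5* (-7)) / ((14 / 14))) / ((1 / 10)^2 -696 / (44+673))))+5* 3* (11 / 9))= -10339054531 / 60228000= -171.67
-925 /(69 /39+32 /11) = -132275 /669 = -197.72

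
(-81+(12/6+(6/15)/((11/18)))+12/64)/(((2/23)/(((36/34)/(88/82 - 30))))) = 583727373/17742560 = 32.90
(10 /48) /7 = 5 /168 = 0.03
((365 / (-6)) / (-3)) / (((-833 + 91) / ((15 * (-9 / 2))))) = 5475 / 2968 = 1.84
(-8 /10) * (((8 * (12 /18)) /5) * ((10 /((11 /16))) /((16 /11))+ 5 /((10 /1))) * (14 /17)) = -3136 /425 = -7.38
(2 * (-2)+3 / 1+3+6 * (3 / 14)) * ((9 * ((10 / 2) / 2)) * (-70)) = -5175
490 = 490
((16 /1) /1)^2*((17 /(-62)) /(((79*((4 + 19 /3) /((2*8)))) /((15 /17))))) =-92160 /75919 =-1.21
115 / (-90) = -23 / 18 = -1.28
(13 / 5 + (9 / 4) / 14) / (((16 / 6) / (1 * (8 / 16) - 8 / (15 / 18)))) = -30147 / 3200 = -9.42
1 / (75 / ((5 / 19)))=1 / 285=0.00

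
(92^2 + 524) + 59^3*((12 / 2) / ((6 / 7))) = 1446641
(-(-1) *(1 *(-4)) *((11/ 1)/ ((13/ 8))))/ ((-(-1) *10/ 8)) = -1408/ 65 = -21.66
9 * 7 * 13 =819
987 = 987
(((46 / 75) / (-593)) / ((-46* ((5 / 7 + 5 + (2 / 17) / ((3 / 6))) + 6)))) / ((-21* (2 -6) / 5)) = 17 / 151784280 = 0.00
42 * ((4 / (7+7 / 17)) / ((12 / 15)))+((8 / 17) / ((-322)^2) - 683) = -865450342 / 1321971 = -654.67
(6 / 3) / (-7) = -2 / 7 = -0.29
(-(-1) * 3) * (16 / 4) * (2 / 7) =24 / 7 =3.43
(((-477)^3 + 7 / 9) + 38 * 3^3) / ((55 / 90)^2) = -35163819216 / 121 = -290610076.17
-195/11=-17.73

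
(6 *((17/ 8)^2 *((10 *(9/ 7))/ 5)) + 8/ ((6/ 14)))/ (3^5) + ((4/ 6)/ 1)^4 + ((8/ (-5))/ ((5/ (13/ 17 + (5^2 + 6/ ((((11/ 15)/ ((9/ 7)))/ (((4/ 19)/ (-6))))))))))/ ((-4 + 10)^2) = 2431840937/ 7252383600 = 0.34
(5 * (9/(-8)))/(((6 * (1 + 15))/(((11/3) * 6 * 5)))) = -825/128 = -6.45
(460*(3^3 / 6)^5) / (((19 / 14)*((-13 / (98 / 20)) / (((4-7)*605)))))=845495173215 / 1976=427882172.68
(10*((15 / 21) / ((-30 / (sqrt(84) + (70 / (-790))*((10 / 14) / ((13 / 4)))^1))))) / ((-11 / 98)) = -1400 / 33891 + 140*sqrt(21) / 33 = 19.40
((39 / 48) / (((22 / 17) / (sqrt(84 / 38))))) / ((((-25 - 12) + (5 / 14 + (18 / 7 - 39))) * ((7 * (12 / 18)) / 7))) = -1547 * sqrt(798) / 2280608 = -0.02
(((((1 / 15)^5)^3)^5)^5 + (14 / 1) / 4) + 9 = 27049681421321680533855901002398687337409269026704967144040042758979274739157689587746091856632999129318357643163686373866152947411550035092588796095987144964231091490095916481482192554372803824848688026590499071504656124842695883592071206631772004856935622483640173844539881139239971994842812161989036680577557102384887445921546221572189738425541361390286156478867462312851718166674002776423446059417786402345740270902751944959163665771484377 / 2163974513705734442708472080191894986992741522136397371523203420718341979132615167019687348530639930345468611453094909909292235792924002807407103687678971597138487319207673318518575404349824305987895042127239925720372489987415670687365696530541760388554849798691213907563190491139197759587424972959122934446204568190790995673723697725775179074043308911222892518309396985028137453333920222113875684753422912187659221672220155596733093261718750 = 12.50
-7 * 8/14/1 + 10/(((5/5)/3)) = 26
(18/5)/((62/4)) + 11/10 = 413/310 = 1.33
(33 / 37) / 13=0.07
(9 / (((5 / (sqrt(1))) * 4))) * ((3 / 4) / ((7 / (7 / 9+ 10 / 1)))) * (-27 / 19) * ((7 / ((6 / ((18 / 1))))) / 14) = -23571 / 21280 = -1.11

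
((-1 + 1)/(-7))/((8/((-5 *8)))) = 0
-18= -18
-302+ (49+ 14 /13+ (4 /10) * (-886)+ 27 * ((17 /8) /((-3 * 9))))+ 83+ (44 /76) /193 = -1001939691 /1906840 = -525.45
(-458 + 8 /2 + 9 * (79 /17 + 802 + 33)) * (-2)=-241496 /17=-14205.65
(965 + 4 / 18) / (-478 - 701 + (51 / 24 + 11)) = -69496 / 83943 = -0.83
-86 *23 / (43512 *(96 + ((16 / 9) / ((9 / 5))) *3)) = -8901 / 19377344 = -0.00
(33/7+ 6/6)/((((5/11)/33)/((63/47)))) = 26136/47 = 556.09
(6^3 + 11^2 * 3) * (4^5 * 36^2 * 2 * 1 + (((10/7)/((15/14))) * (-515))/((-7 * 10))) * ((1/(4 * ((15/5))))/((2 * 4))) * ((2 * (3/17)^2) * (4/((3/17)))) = 5378772391/238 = 22599884.00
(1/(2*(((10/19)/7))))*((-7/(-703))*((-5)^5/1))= -30625/148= -206.93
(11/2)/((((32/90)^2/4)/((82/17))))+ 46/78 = 35642749/42432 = 840.00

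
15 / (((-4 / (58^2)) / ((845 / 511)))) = -10659675 / 511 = -20860.42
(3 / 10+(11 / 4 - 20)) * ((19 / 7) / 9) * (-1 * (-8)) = -4294 / 105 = -40.90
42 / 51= 14 / 17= 0.82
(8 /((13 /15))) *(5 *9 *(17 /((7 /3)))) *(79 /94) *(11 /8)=29915325 /8554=3497.23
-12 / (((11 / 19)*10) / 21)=-2394 / 55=-43.53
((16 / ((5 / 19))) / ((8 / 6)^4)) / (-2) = -1539 / 160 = -9.62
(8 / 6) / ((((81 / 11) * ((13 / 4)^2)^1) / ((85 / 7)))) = 59840 / 287469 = 0.21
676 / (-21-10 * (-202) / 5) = 676 / 383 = 1.77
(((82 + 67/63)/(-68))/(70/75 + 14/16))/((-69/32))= 1674560/5345361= 0.31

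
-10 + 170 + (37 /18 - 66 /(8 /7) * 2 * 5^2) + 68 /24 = -49007 /18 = -2722.61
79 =79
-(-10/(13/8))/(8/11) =110/13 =8.46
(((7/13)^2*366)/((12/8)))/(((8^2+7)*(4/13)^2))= 2989/284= 10.52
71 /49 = 1.45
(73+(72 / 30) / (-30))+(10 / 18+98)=38582 / 225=171.48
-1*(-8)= 8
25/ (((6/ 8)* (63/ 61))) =6100/ 189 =32.28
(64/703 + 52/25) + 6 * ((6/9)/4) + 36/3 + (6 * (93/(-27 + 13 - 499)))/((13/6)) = 3351503/228475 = 14.67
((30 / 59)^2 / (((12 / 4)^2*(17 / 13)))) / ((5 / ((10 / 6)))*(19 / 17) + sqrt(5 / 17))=18525 / 2753471 - 325*sqrt(85) / 2753471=0.01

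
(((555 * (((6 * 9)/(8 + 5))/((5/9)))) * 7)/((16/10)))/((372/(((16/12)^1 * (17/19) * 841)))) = 1499683815/30628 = 48964.47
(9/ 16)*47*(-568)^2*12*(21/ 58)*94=101021881968/ 29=3483513171.31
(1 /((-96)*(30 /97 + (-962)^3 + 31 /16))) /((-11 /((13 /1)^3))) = -213109 /91192866545154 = -0.00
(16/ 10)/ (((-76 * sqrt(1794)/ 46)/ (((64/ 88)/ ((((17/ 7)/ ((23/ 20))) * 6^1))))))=-322 * sqrt(1794)/ 10392525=-0.00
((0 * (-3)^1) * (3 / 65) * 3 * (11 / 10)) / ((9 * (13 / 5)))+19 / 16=19 / 16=1.19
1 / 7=0.14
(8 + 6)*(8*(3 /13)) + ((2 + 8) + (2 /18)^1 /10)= 41953 /1170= 35.86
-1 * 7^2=-49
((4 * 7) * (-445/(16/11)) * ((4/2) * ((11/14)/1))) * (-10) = 269225/2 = 134612.50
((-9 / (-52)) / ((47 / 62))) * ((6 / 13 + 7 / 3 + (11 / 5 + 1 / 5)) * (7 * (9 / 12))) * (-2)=-1978389 / 158860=-12.45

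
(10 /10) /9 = 1 /9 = 0.11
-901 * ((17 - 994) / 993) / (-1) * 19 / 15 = -16725263 / 14895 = -1122.88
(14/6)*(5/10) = 7/6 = 1.17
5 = 5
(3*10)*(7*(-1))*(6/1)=-1260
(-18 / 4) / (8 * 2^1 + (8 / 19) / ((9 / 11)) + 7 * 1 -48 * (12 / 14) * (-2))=-0.04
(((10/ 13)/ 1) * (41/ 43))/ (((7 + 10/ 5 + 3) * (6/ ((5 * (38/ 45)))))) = 3895/ 90558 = 0.04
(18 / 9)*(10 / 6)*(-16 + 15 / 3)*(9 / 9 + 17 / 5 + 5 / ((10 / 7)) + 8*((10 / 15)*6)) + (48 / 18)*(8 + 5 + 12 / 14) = -29947 / 21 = -1426.05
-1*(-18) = 18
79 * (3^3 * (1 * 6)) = 12798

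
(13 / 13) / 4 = 1 / 4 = 0.25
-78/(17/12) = -55.06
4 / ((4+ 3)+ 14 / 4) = 8 / 21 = 0.38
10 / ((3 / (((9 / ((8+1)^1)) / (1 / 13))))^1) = 130 / 3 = 43.33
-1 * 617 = -617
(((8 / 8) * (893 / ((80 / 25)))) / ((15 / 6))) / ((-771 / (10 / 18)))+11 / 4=148193 / 55512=2.67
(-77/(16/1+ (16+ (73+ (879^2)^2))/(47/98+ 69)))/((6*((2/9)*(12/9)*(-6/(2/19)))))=524293/5928350955435072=0.00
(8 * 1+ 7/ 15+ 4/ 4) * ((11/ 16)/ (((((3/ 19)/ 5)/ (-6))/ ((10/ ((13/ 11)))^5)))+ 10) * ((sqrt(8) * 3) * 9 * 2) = -2150848414000368 * sqrt(2)/ 371293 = -8192341352.22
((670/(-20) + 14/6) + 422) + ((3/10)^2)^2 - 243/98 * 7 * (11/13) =1026902113/2730000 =376.15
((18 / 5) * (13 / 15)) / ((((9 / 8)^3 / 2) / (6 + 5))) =292864 / 6075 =48.21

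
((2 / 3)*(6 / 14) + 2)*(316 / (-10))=-2528 / 35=-72.23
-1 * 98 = -98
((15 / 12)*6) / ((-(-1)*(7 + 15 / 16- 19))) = -40 / 59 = -0.68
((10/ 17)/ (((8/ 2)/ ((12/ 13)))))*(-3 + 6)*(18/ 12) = 135/ 221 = 0.61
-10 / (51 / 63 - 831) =0.01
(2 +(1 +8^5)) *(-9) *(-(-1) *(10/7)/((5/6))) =-3539268/7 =-505609.71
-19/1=-19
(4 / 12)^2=1 / 9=0.11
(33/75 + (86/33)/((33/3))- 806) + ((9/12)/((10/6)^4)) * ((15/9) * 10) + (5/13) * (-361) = -222394493/235950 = -942.55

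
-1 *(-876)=876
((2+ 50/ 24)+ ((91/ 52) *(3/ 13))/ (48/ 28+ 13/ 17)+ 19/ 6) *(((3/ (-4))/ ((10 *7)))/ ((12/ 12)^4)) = -170571/ 2147600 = -0.08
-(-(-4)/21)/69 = -4/1449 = -0.00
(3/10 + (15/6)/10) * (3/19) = 33/380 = 0.09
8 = 8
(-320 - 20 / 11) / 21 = -15.32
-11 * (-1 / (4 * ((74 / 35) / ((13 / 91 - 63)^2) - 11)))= -1331000 / 5323741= -0.25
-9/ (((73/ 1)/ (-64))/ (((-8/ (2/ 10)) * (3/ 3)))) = -23040/ 73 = -315.62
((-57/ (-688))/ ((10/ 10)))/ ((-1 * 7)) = -57/ 4816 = -0.01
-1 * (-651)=651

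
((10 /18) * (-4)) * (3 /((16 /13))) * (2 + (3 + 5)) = -54.17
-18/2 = -9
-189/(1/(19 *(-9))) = 32319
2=2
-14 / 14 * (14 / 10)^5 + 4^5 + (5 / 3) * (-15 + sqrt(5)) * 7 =35 * sqrt(5) / 3 + 2636318 / 3125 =869.71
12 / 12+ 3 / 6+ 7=17 / 2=8.50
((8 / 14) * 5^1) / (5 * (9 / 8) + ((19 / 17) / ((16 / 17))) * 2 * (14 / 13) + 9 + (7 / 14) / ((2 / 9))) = 2080 / 14147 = 0.15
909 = 909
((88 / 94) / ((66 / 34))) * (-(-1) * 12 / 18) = 136 / 423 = 0.32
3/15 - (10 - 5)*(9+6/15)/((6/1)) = -229/30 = -7.63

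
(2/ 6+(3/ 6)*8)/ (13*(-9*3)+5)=-13/ 1038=-0.01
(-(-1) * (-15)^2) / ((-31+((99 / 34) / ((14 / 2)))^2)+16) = -4248300 / 279953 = -15.18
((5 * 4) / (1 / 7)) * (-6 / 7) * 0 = 0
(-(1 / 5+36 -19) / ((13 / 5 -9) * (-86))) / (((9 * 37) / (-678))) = 113 / 1776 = 0.06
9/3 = 3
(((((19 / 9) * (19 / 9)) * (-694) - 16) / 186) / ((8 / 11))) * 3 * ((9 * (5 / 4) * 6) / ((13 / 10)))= -34626625 / 9672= -3580.09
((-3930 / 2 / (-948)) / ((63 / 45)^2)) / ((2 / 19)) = 311125 / 30968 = 10.05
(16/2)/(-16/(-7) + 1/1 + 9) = 28/43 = 0.65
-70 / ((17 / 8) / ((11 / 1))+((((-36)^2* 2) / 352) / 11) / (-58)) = -1965040 / 5099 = -385.38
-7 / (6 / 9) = -21 / 2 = -10.50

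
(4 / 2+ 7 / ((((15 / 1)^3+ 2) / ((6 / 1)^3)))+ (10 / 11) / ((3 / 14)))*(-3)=-20.07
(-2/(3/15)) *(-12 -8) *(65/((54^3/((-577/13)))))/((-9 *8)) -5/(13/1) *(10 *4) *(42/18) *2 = -1321759975/18423288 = -71.74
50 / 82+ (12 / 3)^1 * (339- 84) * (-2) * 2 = -167255 / 41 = -4079.39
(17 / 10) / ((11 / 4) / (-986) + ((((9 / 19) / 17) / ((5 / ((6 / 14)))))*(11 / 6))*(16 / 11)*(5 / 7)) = 31210844 / 32315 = 965.83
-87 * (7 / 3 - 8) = 493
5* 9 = 45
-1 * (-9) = 9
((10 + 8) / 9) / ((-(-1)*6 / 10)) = 3.33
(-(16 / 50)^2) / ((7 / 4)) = -256 / 4375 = -0.06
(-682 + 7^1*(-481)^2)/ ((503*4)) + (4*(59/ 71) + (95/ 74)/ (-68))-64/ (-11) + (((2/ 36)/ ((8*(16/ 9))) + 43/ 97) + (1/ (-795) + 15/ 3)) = 3995944212548359421/ 4878075217255680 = 819.16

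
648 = 648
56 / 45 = 1.24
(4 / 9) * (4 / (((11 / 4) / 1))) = 64 / 99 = 0.65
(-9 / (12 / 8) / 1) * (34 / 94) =-102 / 47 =-2.17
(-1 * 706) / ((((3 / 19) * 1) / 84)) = -375592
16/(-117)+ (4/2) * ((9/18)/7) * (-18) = -2.71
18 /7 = 2.57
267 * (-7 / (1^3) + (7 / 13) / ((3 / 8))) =-19313 / 13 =-1485.62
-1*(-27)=27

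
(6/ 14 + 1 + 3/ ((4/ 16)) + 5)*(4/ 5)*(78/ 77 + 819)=32580756/ 2695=12089.33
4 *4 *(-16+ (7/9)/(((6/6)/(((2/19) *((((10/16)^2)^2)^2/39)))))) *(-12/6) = 895095293657/1748238336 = 512.00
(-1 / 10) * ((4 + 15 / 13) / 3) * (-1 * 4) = 134 / 195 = 0.69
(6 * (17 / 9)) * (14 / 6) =26.44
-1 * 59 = -59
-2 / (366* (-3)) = 1 / 549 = 0.00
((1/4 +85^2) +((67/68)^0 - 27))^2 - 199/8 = 829266811/16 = 51829175.69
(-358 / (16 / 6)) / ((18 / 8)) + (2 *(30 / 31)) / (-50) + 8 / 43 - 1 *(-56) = -70369 / 19995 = -3.52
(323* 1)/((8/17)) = 5491/8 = 686.38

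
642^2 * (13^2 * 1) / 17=69655716 / 17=4097395.06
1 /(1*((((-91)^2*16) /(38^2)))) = 361 /33124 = 0.01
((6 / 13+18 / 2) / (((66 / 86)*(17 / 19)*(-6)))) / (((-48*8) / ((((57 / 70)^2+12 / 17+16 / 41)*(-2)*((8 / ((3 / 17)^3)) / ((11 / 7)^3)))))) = -584130659119 / 74001470400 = -7.89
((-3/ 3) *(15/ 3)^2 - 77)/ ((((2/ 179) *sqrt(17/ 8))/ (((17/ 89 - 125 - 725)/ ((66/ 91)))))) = 1231985937 *sqrt(34)/ 979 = 7337743.34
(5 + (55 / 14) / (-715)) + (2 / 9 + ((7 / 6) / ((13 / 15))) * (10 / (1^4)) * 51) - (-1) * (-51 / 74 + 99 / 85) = 1783016702 / 2575755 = 692.23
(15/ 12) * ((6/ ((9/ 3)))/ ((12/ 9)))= 15/ 8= 1.88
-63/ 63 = -1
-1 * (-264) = 264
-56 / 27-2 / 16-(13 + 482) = -107395 / 216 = -497.20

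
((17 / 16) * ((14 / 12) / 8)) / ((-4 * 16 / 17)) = -2023 / 49152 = -0.04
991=991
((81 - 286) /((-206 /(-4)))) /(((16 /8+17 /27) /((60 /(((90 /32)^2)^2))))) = -21495808 /14808825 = -1.45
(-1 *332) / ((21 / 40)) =-13280 / 21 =-632.38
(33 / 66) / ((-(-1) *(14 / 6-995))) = -3 / 5956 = -0.00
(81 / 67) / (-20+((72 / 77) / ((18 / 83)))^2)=-480249 / 559852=-0.86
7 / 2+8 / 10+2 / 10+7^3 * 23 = 15787 / 2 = 7893.50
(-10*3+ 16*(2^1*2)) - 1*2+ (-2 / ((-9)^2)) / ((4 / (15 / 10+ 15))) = 3445 / 108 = 31.90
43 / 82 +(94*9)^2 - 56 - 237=715423.52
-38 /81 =-0.47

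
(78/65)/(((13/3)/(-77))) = -21.32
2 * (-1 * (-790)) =1580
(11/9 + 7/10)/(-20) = -173/1800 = -0.10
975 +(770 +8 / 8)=1746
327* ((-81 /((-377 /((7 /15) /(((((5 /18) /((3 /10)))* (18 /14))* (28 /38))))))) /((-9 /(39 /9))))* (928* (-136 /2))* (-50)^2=2839092480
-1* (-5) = 5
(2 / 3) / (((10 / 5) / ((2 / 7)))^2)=2 / 147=0.01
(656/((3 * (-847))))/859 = -656/2182719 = -0.00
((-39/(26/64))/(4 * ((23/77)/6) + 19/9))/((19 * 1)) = -66528/30419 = -2.19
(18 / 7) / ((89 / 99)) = 1782 / 623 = 2.86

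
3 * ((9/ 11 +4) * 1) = 159/ 11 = 14.45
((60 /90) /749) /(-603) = -2 /1354941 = -0.00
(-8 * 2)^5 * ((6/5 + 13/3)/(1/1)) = -87031808/15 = -5802120.53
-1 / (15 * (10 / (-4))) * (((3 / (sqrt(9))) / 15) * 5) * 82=164 / 225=0.73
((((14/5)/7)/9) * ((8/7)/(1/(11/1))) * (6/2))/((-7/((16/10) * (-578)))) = 813824/3675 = 221.45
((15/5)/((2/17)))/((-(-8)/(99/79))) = 5049/1264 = 3.99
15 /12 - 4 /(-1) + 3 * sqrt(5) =21 /4 + 3 * sqrt(5) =11.96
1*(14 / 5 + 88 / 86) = 822 / 215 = 3.82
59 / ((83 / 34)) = 2006 / 83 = 24.17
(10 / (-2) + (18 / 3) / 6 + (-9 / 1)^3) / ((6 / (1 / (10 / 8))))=-97.73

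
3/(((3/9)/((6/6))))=9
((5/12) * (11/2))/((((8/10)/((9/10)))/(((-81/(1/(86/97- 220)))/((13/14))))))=994208985/20176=49276.81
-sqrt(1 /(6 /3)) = -sqrt(2) /2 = -0.71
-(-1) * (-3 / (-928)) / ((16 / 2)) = 3 / 7424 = 0.00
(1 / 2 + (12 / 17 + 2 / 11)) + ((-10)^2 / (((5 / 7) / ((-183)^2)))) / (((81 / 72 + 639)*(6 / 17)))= 13249432013 / 638418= 20753.54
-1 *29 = -29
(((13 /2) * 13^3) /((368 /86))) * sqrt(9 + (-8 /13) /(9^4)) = 94471 * sqrt(9979177) /29808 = 10011.82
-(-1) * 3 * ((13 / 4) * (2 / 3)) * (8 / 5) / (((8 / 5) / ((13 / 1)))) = 169 / 2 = 84.50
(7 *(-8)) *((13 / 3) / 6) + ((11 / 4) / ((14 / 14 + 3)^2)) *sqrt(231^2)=-427 / 576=-0.74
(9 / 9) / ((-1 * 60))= -1 / 60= -0.02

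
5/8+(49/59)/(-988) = 0.62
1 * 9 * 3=27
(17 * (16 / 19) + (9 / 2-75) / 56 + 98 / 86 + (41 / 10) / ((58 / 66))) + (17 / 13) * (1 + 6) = 4832299343 / 172485040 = 28.02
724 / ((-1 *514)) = -362 / 257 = -1.41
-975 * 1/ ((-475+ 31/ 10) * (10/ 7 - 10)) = -175/ 726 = -0.24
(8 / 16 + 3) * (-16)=-56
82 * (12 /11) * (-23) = -22632 /11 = -2057.45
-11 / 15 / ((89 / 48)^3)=-405504 / 3524845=-0.12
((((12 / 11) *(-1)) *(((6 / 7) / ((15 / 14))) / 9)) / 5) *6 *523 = -16736 / 275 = -60.86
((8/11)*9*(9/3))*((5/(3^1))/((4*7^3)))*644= 8280/539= 15.36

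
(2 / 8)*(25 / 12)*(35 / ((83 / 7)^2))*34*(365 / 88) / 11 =266039375 / 160045248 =1.66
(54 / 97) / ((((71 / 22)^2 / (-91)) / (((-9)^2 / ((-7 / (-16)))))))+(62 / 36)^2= -142200035375 / 158428548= -897.57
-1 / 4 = -0.25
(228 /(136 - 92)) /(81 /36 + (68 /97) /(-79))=1747164 /755645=2.31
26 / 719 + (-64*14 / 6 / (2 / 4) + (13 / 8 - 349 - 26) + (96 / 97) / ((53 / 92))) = -59463283915 / 88713096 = -670.29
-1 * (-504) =504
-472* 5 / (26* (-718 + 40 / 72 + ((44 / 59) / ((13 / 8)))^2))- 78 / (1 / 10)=-2961543624000 / 3797466937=-779.87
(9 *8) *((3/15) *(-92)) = -6624/5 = -1324.80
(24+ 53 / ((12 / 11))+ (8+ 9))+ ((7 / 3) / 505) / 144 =19543507 / 218160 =89.58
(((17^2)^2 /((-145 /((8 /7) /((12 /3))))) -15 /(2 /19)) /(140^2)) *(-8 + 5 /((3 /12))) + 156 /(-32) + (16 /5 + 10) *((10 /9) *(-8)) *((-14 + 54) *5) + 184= -347464570553 /14920500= -23287.73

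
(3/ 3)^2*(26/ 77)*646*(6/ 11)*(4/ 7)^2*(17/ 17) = 1612416/ 41503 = 38.85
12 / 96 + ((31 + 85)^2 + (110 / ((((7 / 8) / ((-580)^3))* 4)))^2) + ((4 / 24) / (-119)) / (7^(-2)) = 751750085404877069013479 / 19992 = 37602545288359197129.53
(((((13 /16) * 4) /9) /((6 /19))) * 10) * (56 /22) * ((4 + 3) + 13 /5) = 27664 /99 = 279.43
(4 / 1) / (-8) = -1 / 2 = -0.50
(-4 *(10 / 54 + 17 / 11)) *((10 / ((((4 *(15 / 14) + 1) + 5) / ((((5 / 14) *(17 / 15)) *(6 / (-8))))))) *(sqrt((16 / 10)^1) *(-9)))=-4369 *sqrt(10) / 594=-23.26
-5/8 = -0.62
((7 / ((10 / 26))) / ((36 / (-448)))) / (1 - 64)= 1456 / 405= 3.60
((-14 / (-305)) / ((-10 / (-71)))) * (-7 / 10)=-3479 / 15250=-0.23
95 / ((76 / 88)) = 110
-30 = -30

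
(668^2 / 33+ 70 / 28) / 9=892613 / 594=1502.72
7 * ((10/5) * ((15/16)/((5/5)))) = 105/8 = 13.12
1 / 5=0.20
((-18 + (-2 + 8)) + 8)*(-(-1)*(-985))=3940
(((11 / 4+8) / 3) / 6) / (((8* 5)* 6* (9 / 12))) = 43 / 12960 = 0.00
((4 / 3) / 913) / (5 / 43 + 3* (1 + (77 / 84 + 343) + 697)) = 688 / 1472620611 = 0.00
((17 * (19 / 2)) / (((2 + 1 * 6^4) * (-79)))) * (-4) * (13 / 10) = 4199 / 512710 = 0.01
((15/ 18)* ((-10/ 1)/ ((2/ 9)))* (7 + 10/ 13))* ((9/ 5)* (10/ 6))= -22725/ 26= -874.04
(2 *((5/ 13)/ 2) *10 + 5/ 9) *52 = 2060/ 9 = 228.89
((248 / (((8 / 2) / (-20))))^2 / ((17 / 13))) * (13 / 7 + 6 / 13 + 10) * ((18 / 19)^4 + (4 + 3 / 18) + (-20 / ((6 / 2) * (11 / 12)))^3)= -17924655953691128800 / 3259170453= -5499760203.46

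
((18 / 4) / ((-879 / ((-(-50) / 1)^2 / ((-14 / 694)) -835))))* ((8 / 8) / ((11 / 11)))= 2620035 / 4102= 638.72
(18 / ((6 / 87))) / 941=261 / 941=0.28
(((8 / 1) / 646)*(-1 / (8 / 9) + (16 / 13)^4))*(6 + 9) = 4008585 / 18450406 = 0.22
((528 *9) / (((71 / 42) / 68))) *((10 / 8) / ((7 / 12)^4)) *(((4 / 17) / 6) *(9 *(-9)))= -159630704640 / 24353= -6554868.17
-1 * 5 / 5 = -1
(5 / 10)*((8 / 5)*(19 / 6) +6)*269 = 22327 / 15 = 1488.47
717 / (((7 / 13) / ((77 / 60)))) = 34177 / 20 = 1708.85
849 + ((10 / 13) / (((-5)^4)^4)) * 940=67364501953501 / 79345703125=849.00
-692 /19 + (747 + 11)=13710 /19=721.58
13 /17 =0.76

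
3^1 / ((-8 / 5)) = -15 / 8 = -1.88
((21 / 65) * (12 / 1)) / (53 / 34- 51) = -8568 / 109265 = -0.08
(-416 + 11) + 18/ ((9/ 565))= 725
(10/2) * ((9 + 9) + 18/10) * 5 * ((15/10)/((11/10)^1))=675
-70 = -70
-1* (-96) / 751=96 / 751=0.13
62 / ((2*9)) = 31 / 9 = 3.44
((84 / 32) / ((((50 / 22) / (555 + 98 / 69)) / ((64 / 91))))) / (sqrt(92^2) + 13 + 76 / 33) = 111493272 / 26468975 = 4.21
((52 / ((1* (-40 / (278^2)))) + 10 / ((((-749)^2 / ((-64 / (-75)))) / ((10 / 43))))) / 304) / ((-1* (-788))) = -18177171237677 / 43340423975520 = -0.42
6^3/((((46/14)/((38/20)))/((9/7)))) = 18468/115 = 160.59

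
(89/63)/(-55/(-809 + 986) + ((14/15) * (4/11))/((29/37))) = 8375345/724983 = 11.55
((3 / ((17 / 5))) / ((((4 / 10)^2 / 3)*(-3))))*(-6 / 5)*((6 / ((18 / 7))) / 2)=525 / 68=7.72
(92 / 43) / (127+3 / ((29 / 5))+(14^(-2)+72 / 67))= 35036176 / 2105853061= 0.02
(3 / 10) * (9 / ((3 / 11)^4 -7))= -395307 / 1024060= -0.39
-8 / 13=-0.62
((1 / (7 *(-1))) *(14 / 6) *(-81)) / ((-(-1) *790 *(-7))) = -27 / 5530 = -0.00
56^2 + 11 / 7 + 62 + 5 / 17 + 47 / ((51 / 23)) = 1149919 / 357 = 3221.06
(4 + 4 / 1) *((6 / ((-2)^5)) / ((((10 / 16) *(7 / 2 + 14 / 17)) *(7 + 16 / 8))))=-136 / 2205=-0.06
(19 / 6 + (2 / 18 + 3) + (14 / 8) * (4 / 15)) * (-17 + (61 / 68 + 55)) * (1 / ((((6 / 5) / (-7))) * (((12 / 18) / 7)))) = -78670235 / 4896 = -16068.27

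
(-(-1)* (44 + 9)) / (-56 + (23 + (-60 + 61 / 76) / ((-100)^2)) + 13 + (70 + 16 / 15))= 120840000 / 116418503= 1.04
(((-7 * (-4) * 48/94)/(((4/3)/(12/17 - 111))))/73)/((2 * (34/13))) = -3071250/991559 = -3.10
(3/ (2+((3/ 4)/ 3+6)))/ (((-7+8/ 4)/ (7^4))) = -9604/ 55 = -174.62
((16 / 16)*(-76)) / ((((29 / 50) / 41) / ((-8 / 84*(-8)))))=-2492800 / 609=-4093.27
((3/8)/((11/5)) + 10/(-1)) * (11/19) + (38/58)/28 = -174873/30856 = -5.67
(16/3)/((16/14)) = 14/3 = 4.67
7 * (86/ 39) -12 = 3.44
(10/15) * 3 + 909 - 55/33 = 2728/3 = 909.33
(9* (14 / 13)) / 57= 42 / 247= 0.17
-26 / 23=-1.13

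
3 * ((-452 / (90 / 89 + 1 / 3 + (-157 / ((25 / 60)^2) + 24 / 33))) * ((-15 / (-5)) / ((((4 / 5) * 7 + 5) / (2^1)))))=2986929000 / 3511121263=0.85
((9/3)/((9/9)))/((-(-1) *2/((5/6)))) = 5/4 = 1.25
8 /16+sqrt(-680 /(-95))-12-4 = -31 /2+2 * sqrt(646) /19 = -12.82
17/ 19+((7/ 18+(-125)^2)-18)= 5338033/ 342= 15608.28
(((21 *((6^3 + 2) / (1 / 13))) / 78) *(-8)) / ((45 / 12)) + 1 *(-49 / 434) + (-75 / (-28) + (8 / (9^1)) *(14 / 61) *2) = -3871249829 / 2382660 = -1624.76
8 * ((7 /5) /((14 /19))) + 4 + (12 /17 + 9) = 2457 /85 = 28.91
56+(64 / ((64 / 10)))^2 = 156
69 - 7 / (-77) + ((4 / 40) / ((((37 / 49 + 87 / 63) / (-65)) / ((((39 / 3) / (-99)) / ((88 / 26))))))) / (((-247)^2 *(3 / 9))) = 7581116157 / 109726672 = 69.09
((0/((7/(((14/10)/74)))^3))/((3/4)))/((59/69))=0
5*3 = 15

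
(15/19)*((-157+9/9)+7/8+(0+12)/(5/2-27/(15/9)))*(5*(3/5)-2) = -2564655/20824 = -123.16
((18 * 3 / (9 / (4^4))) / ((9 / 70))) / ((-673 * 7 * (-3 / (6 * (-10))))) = -102400 / 2019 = -50.72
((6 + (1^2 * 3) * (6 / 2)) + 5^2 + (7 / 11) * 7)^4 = 3905392.57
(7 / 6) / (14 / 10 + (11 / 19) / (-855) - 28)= -37905 / 864256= -0.04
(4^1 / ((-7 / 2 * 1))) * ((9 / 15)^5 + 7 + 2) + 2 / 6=-658957 / 65625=-10.04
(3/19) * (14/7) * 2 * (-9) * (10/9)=-120/19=-6.32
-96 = -96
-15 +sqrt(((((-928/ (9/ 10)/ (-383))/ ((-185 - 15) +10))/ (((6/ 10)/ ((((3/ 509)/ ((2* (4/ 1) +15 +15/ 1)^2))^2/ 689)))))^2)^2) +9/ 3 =-12.00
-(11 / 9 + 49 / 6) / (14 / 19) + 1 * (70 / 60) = -2917 / 252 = -11.58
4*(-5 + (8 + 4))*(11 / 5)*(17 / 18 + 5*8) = 113498 / 45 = 2522.18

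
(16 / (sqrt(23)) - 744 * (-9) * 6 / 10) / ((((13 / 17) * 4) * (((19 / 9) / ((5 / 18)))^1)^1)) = 170 * sqrt(23) / 5681 + 42687 / 247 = 172.97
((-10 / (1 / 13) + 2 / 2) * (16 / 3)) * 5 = -3440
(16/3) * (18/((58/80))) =3840/29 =132.41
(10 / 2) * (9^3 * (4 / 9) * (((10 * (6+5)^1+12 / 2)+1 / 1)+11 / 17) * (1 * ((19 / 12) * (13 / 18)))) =3705000 / 17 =217941.18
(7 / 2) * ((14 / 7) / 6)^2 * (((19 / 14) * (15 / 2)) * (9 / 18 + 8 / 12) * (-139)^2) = 12848465 / 144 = 89225.45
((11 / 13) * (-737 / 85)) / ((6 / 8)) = -32428 / 3315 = -9.78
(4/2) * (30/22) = 30/11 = 2.73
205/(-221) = -0.93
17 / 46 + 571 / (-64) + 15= 9491 / 1472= 6.45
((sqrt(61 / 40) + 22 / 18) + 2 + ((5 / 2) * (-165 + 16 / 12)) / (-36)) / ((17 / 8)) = 2 * sqrt(610) / 85 + 3151 / 459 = 7.45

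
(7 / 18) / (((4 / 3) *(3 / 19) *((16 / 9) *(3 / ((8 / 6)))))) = 0.46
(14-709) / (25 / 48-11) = 33360 / 503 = 66.32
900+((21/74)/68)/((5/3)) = 22644063/25160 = 900.00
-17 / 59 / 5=-17 / 295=-0.06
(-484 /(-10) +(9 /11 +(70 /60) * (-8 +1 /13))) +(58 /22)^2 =2214391 /47190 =46.93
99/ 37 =2.68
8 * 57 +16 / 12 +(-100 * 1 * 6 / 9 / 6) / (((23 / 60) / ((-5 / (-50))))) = 10452 / 23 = 454.43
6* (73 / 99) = 146 / 33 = 4.42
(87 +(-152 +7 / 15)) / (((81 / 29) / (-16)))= 449152 / 1215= 369.67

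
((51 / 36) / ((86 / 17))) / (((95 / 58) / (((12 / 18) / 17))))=493 / 73530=0.01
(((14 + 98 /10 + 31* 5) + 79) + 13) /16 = 677 /40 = 16.92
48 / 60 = 4 / 5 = 0.80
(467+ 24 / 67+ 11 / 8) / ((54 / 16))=83747 / 603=138.88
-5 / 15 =-1 / 3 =-0.33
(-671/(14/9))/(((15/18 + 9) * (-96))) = 6039/13216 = 0.46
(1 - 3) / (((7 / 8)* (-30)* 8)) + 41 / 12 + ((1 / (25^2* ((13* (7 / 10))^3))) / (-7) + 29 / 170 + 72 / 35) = 30420906067 / 5380496940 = 5.65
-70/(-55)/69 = 14/759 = 0.02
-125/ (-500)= 1/ 4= 0.25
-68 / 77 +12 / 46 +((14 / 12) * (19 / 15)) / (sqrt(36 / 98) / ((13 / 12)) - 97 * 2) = -15644476702711 / 24837833277180 - 12103 * sqrt(2) / 779152810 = -0.63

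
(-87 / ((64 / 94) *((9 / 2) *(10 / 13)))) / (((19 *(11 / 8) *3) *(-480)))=17719 / 18057600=0.00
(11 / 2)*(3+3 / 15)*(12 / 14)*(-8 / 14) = -2112 / 245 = -8.62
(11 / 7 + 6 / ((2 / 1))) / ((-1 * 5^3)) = -0.04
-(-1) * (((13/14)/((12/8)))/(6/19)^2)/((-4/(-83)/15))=1932.14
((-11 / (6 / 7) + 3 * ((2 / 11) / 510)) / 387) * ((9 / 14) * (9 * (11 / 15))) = -0.14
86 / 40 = 43 / 20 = 2.15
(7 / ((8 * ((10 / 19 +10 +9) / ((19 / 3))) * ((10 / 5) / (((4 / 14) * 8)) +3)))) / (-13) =-361 / 64077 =-0.01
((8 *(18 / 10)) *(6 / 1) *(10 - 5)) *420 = 181440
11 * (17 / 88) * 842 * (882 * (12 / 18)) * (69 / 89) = 72593451 / 89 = 815656.75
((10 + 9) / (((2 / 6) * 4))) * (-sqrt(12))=-57 * sqrt(3) / 2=-49.36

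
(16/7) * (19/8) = 38/7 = 5.43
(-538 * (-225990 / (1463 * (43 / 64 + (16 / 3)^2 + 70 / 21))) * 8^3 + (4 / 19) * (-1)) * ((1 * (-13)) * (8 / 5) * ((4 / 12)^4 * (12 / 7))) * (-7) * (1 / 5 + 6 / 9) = 193910155855085696 / 55373489325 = 3501859.07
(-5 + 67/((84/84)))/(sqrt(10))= 31 * sqrt(10)/5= 19.61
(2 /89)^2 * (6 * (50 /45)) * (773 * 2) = 123680 /23763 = 5.20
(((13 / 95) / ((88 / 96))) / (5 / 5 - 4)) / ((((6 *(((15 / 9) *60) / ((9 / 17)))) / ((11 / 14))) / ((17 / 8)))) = -39 / 532000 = -0.00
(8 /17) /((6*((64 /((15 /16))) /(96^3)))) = 17280 /17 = 1016.47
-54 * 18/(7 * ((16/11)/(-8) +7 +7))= -2673/266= -10.05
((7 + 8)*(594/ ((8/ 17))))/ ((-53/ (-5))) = 378675/ 212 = 1786.20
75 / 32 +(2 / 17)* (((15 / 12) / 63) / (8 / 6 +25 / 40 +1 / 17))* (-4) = 1293665 / 553056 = 2.34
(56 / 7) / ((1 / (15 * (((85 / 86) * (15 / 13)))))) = 76500 / 559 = 136.85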